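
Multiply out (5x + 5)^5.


Expand (5x + 5)^5 by repeated multiplication:
  (5x + 5)^2 = 25x^2 + 50x + 25
  (5x + 5)^3 = 125x^3 + 375x^2 + 375x + 125
  (5x + 5)^4 = 625x^4 + 2500x^3 + 3750x^2 + 2500x + 625
= 3125x^5 + 15625x^4 + 31250x^3 + 31250x^2 + 15625x + 3125


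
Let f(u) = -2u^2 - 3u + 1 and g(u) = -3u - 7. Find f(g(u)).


Substitute g(u) into f:
f(g(u)) = -2*(-3u - 7)^2 + (-3)*(-3u - 7) + 1
(-3u - 7)^2 = 9u^2 + 42u + 49
Expand and combine: -18u^2 - 75u - 76


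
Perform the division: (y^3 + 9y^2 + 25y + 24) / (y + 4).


(y^3 + 9y^2 + 25y + 24) / (y + 4)
Step 1: y^2 * (y + 4) = y^3 + 4y^2; subtract.
Step 2: 5y * (y + 4) = 5y^2 + 20y; subtract.
Step 3: 5 * (y + 4) = 5y + 20; subtract.
Quotient: y^2 + 5y + 5, Remainder: 4


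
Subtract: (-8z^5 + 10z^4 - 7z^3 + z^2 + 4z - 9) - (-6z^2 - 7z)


Distribute the minus sign:
  (-8z^5 + 10z^4 - 7z^3 + z^2 + 4z - 9)
- (-6z^2 - 7z)
Negate second polynomial: 6z^2 + 7z
Add: -8z^5 + 10z^4 - 7z^3 + 7z^2 + 11z - 9


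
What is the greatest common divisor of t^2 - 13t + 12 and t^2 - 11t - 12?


Factor each:
  t^2 - 13t + 12 = (t - 12)(t - 1)
  t^2 - 11t - 12 = (t - 12)(t + 1)
Common monic factor: t - 12


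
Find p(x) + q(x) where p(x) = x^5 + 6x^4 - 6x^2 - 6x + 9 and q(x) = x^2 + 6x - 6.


Align terms by degree and add:
  x^5 + 6x^4 - 6x^2 - 6x + 9
+ x^2 + 6x - 6
= x^5 + 6x^4 - 5x^2 + 3


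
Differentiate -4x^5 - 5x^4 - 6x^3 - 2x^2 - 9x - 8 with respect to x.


Apply the power rule term by term:
  d/dx(-4x^5) = -20x^4
  d/dx(-5x^4) = -20x^3
  d/dx(-6x^3) = -18x^2
  d/dx(-2x^2) = -4x
  d/dx(-9x) = -9
  d/dx(-8) = 0
p'(x) = -20x^4 - 20x^3 - 18x^2 - 4x - 9


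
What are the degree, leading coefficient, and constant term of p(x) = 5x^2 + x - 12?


Highest power of x is 2, with coefficient 5. Constant term is -12.
Degree = 2, leading coefficient = 5, constant term = -12


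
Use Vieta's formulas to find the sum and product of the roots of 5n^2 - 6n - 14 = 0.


For an^2+bn+c=0: sum = -b/a, product = c/a.
a=5, b=-6, c=-14
Sum = -(-6)/5 = 6/5
Product = (-14)/5 = -14/5


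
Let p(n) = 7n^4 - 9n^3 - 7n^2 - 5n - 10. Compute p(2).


Using direct substitution:
  7 * (2)^4 = 112
  -9 * (2)^3 = -72
  -7 * (2)^2 = -28
  -5 * (2)^1 = -10
  constant: -10
Sum = 112 - 72 - 28 - 10 - 10 = -8


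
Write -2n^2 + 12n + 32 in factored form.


Roots satisfy r1 + r2 = -b/a = 6 and r1*r2 = c/a = -16.
So r1 = -2, r2 = 8.
-2n^2 + 12n + 32 = -2(n - r1)(n - r2) = -2(n + 2)(n - 8)


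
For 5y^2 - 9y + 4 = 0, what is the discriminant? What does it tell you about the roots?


D = b^2 - 4ac = (-9)^2 - 4(5)(4) = 81 - 80 = 1
Since D > 0: two distinct rational roots


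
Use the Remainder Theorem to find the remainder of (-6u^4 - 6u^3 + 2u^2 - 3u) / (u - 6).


By the Remainder Theorem, the remainder equals p(6):
  -6*(6)^4 = -7776
  -6*(6)^3 = -1296
  2*(6)^2 = 72
  -3*(6)^1 = -18
  constant: 0
Sum: -7776 - 1296 + 72 - 18 + 0 = -9018


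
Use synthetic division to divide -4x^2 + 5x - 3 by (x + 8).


Synthetic division with c = -8. Coefficients: -4, 5, -3
Bring down -4.
  -4 * -8 = 32; 32 + 5 = 37
  37 * -8 = -296; -296 - 3 = -299
Quotient: -4x + 37, Remainder: -299


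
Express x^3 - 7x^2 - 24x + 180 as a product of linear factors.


Try integer roots (divisors of 180). x=-5: p(-5)=0.
Divide out (x + 5): quotient is x^2 - 12x + 36.
Factor the quadratic: (x - 6)(x - 6)
Result: (x + 5)(x - 6)(x - 6)


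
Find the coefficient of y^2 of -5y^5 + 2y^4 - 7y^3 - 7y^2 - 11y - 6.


Read off the coefficient of y^2: -7


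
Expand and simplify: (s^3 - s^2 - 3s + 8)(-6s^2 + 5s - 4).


Distribute each term of the first polynomial:
  (s^3)(-6s^2 + 5s - 4) = -6s^5 + 5s^4 - 4s^3
  (-s^2)(-6s^2 + 5s - 4) = 6s^4 - 5s^3 + 4s^2
  (-3s)(-6s^2 + 5s - 4) = 18s^3 - 15s^2 + 12s
  (8)(-6s^2 + 5s - 4) = -48s^2 + 40s - 32
Sum: -6s^5 + 11s^4 + 9s^3 - 59s^2 + 52s - 32


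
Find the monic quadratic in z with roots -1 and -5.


p(z) = (z + 1)(z + 5)
Expand: z^2 + 6z + 5


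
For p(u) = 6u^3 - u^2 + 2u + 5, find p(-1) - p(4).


p(-1) = -4
p(4) = 381
p(-1) - p(4) = -4 - 381 = -385


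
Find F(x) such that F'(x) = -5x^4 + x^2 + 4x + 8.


Reverse power rule on each term:
  ∫ -5x^4 dx = -x^5
  ∫ x^2 dx = (1/3)x^3
  ∫ 4x dx = 2x^2
  ∫ 8 dx = 8x
F(x) = -x^5 + (1/3)x^3 + 2x^2 + 8x + C


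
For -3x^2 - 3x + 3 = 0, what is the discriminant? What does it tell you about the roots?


D = b^2 - 4ac = (-3)^2 - 4(-3)(3) = 9 + 36 = 45
Since D > 0: two distinct irrational roots


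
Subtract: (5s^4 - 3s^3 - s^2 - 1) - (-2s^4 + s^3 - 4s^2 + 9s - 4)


Distribute the minus sign:
  (5s^4 - 3s^3 - s^2 - 1)
- (-2s^4 + s^3 - 4s^2 + 9s - 4)
Negate second polynomial: 2s^4 - s^3 + 4s^2 - 9s + 4
Add: 7s^4 - 4s^3 + 3s^2 - 9s + 3


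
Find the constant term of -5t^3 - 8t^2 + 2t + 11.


Read off the constant term: 11


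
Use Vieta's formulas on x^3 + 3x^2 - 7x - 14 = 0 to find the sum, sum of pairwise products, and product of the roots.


Monic cubic x^3+bx^2+cx+d=0: sum=-b, pairwise sum=c, product=-d.
b=3, c=-7, d=-14
r1+r2+r3 = -3
r1r2+r1r3+r2r3 = -7
r1r2r3 = 14


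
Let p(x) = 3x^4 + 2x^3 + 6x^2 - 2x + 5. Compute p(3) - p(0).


p(3) = 350
p(0) = 5
p(3) - p(0) = 350 - 5 = 345


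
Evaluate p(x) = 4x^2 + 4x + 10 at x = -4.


Using direct substitution:
  4 * (-4)^2 = 64
  4 * (-4)^1 = -16
  constant: 10
Sum = 64 - 16 + 10 = 58


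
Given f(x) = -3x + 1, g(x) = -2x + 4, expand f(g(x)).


Substitute g(x) into f:
f(g(x)) = -3*(-2x + 4) + 1
Expand and combine: 6x - 11


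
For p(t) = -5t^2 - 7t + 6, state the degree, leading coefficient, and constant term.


Highest power of t is 2, with coefficient -5. Constant term is 6.
Degree = 2, leading coefficient = -5, constant term = 6


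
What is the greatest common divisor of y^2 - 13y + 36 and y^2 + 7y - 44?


Factor each:
  y^2 - 13y + 36 = (y - 4)(y - 9)
  y^2 + 7y - 44 = (y - 4)(y + 11)
Common monic factor: y - 4


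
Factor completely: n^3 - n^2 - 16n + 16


Try integer roots (divisors of 16). n=-4: p(-4)=0.
Divide out (n + 4): quotient is n^2 - 5n + 4.
Factor the quadratic: (n - 1)(n - 4)
Result: (n + 4)(n - 1)(n - 4)


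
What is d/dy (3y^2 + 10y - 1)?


Apply the power rule term by term:
  d/dy(3y^2) = 6y
  d/dy(10y) = 10
  d/dy(-1) = 0
p'(y) = 6y + 10


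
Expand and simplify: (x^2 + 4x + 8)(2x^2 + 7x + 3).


Distribute each term of the first polynomial:
  (x^2)(2x^2 + 7x + 3) = 2x^4 + 7x^3 + 3x^2
  (4x)(2x^2 + 7x + 3) = 8x^3 + 28x^2 + 12x
  (8)(2x^2 + 7x + 3) = 16x^2 + 56x + 24
Sum: 2x^4 + 15x^3 + 47x^2 + 68x + 24


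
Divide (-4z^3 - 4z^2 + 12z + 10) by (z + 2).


(-4z^3 - 4z^2 + 12z + 10) / (z + 2)
Step 1: -4z^2 * (z + 2) = -4z^3 - 8z^2; subtract.
Step 2: 4z * (z + 2) = 4z^2 + 8z; subtract.
Step 3: 4 * (z + 2) = 4z + 8; subtract.
Quotient: -4z^2 + 4z + 4, Remainder: 2


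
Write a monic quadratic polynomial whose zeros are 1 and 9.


p(y) = (y - 1)(y - 9)
Expand: y^2 - 10y + 9


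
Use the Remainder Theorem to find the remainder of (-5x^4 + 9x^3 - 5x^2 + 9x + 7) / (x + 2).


By the Remainder Theorem, the remainder equals p(-2):
  -5*(-2)^4 = -80
  9*(-2)^3 = -72
  -5*(-2)^2 = -20
  9*(-2)^1 = -18
  constant: 7
Sum: -80 - 72 - 20 - 18 + 7 = -183


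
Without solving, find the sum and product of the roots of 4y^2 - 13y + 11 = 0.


For ay^2+by+c=0: sum = -b/a, product = c/a.
a=4, b=-13, c=11
Sum = -(-13)/4 = 13/4
Product = (11)/4 = 11/4


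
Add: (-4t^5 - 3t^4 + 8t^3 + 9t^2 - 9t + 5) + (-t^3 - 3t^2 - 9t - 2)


Align terms by degree and add:
  -4t^5 - 3t^4 + 8t^3 + 9t^2 - 9t + 5
  -t^3 - 3t^2 - 9t - 2
= -4t^5 - 3t^4 + 7t^3 + 6t^2 - 18t + 3


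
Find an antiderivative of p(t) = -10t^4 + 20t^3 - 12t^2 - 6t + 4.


Reverse power rule on each term:
  ∫ -10t^4 dt = -2t^5
  ∫ 20t^3 dt = 5t^4
  ∫ -12t^2 dt = -4t^3
  ∫ -6t dt = -3t^2
  ∫ 4 dt = 4t
F(t) = -2t^5 + 5t^4 - 4t^3 - 3t^2 + 4t + C


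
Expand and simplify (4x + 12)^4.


Expand (4x + 12)^4 by repeated multiplication:
  (4x + 12)^2 = 16x^2 + 96x + 144
  (4x + 12)^3 = 64x^3 + 576x^2 + 1728x + 1728
= 256x^4 + 3072x^3 + 13824x^2 + 27648x + 20736


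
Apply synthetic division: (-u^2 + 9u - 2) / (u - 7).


Synthetic division with c = 7. Coefficients: -1, 9, -2
Bring down -1.
  -1 * 7 = -7; -7 + 9 = 2
  2 * 7 = 14; 14 - 2 = 12
Quotient: -u + 2, Remainder: 12


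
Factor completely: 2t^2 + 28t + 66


Roots satisfy r1 + r2 = -b/a = -14 and r1*r2 = c/a = 33.
So r1 = -11, r2 = -3.
2t^2 + 28t + 66 = 2(t - r1)(t - r2) = 2(t + 11)(t + 3)


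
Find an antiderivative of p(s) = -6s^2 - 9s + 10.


Reverse power rule on each term:
  ∫ -6s^2 ds = -2s^3
  ∫ -9s ds = -(9/2)s^2
  ∫ 10 ds = 10s
F(s) = -2s^3 - (9/2)s^2 + 10s + C


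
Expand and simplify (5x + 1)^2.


Expand (5x + 1)^2 by repeated multiplication:
= 25x^2 + 10x + 1


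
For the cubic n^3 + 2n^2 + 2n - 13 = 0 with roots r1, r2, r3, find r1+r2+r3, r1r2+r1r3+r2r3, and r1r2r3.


Monic cubic n^3+bn^2+cn+d=0: sum=-b, pairwise sum=c, product=-d.
b=2, c=2, d=-13
r1+r2+r3 = -2
r1r2+r1r3+r2r3 = 2
r1r2r3 = 13


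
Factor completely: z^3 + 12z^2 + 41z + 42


Try integer roots (divisors of 42). z=-7: p(-7)=0.
Divide out (z + 7): quotient is z^2 + 5z + 6.
Factor the quadratic: (z + 2)(z + 3)
Result: (z + 7)(z + 2)(z + 3)


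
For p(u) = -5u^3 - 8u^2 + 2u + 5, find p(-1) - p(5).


p(-1) = 0
p(5) = -810
p(-1) - p(5) = 0 + 810 = 810


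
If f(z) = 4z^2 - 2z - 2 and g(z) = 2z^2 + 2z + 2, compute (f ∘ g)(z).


Substitute g(z) into f:
f(g(z)) = 4*(2z^2 + 2z + 2)^2 + (-2)*(2z^2 + 2z + 2) + (-2)
(2z^2 + 2z + 2)^2 = 4z^4 + 8z^3 + 12z^2 + 8z + 4
Expand and combine: 16z^4 + 32z^3 + 44z^2 + 28z + 10


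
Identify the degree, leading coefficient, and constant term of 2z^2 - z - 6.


Highest power of z is 2, with coefficient 2. Constant term is -6.
Degree = 2, leading coefficient = 2, constant term = -6


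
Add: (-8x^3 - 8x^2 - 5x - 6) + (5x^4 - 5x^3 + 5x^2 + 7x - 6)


Align terms by degree and add:
  -8x^3 - 8x^2 - 5x - 6
+ 5x^4 - 5x^3 + 5x^2 + 7x - 6
= 5x^4 - 13x^3 - 3x^2 + 2x - 12


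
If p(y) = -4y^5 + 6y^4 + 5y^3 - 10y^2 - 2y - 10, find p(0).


Using direct substitution:
  -4 * (0)^5 = 0
  6 * (0)^4 = 0
  5 * (0)^3 = 0
  -10 * (0)^2 = 0
  -2 * (0)^1 = 0
  constant: -10
Sum = 0 + 0 + 0 + 0 + 0 - 10 = -10


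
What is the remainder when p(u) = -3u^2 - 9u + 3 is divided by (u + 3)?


By the Remainder Theorem, the remainder equals p(-3):
  -3*(-3)^2 = -27
  -9*(-3)^1 = 27
  constant: 3
Sum: -27 + 27 + 3 = 3


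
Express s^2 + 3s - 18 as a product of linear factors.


Roots satisfy r1 + r2 = -b/a = -3 and r1*r2 = c/a = -18.
So r1 = 3, r2 = -6.
s^2 + 3s - 18 = (s - r1)(s - r2) = (s - 3)(s + 6)


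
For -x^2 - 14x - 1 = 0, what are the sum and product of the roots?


For ax^2+bx+c=0: sum = -b/a, product = c/a.
a=-1, b=-14, c=-1
Sum = -(-14)/-1 = -14
Product = (-1)/-1 = 1


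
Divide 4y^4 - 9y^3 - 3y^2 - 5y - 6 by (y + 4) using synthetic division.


Synthetic division with c = -4. Coefficients: 4, -9, -3, -5, -6
Bring down 4.
  4 * -4 = -16; -16 - 9 = -25
  -25 * -4 = 100; 100 - 3 = 97
  97 * -4 = -388; -388 - 5 = -393
  -393 * -4 = 1572; 1572 - 6 = 1566
Quotient: 4y^3 - 25y^2 + 97y - 393, Remainder: 1566


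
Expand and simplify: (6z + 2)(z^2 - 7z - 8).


Distribute each term of the first polynomial:
  (6z)(z^2 - 7z - 8) = 6z^3 - 42z^2 - 48z
  (2)(z^2 - 7z - 8) = 2z^2 - 14z - 16
Sum: 6z^3 - 40z^2 - 62z - 16


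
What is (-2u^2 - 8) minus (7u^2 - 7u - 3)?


Distribute the minus sign:
  (-2u^2 - 8)
- (7u^2 - 7u - 3)
Negate second polynomial: -7u^2 + 7u + 3
Add: -9u^2 + 7u - 5


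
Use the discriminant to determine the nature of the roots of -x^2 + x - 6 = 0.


D = b^2 - 4ac = (1)^2 - 4(-1)(-6) = 1 - 24 = -23
Since D < 0: two complex conjugate roots (no real roots)


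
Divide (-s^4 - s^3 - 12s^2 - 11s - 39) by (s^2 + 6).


(-s^4 - s^3 - 12s^2 - 11s - 39) / (s^2 + 6)
Step 1: -s^2 * (s^2 + 6) = -s^4 - 6s^2; subtract.
Step 2: -s * (s^2 + 6) = -s^3 - 6s; subtract.
Step 3: -6 * (s^2 + 6) = -6s^2 - 36; subtract.
Quotient: -s^2 - s - 6, Remainder: -5s - 3


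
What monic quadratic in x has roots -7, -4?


p(x) = (x + 7)(x + 4)
Expand: x^2 + 11x + 28


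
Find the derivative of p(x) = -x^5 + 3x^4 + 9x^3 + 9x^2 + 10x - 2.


Apply the power rule term by term:
  d/dx(-x^5) = -5x^4
  d/dx(3x^4) = 12x^3
  d/dx(9x^3) = 27x^2
  d/dx(9x^2) = 18x
  d/dx(10x) = 10
  d/dx(-2) = 0
p'(x) = -5x^4 + 12x^3 + 27x^2 + 18x + 10


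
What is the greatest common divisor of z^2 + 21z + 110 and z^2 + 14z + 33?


Factor each:
  z^2 + 21z + 110 = (z + 11)(z + 10)
  z^2 + 14z + 33 = (z + 11)(z + 3)
Common monic factor: z + 11


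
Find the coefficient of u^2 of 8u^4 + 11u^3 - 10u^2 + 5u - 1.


Read off the coefficient of u^2: -10


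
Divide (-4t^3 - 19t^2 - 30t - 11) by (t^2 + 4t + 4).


(-4t^3 - 19t^2 - 30t - 11) / (t^2 + 4t + 4)
Step 1: -4t * (t^2 + 4t + 4) = -4t^3 - 16t^2 - 16t; subtract.
Step 2: -3 * (t^2 + 4t + 4) = -3t^2 - 12t - 12; subtract.
Quotient: -4t - 3, Remainder: -2t + 1


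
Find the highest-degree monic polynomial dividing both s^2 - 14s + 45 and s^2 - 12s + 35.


Factor each:
  s^2 - 14s + 45 = (s - 5)(s - 9)
  s^2 - 12s + 35 = (s - 5)(s - 7)
Common monic factor: s - 5


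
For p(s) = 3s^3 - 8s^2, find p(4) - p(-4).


p(4) = 64
p(-4) = -320
p(4) - p(-4) = 64 + 320 = 384


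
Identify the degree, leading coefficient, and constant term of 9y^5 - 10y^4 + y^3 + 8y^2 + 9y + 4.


Highest power of y is 5, with coefficient 9. Constant term is 4.
Degree = 5, leading coefficient = 9, constant term = 4


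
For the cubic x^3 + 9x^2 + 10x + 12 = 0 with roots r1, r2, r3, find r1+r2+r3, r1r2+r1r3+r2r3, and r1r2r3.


Monic cubic x^3+bx^2+cx+d=0: sum=-b, pairwise sum=c, product=-d.
b=9, c=10, d=12
r1+r2+r3 = -9
r1r2+r1r3+r2r3 = 10
r1r2r3 = -12


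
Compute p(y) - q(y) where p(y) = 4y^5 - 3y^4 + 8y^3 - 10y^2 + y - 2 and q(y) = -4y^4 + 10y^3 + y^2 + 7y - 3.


Distribute the minus sign:
  (4y^5 - 3y^4 + 8y^3 - 10y^2 + y - 2)
- (-4y^4 + 10y^3 + y^2 + 7y - 3)
Negate second polynomial: 4y^4 - 10y^3 - y^2 - 7y + 3
Add: 4y^5 + y^4 - 2y^3 - 11y^2 - 6y + 1


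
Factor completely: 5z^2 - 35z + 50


Roots satisfy r1 + r2 = -b/a = 7 and r1*r2 = c/a = 10.
So r1 = 2, r2 = 5.
5z^2 - 35z + 50 = 5(z - r1)(z - r2) = 5(z - 2)(z - 5)


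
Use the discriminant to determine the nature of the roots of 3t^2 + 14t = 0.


D = b^2 - 4ac = (14)^2 - 4(3)(0) = 196 = 196
Since D > 0: two distinct rational roots


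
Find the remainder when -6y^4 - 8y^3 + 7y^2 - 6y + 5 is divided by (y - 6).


By the Remainder Theorem, the remainder equals p(6):
  -6*(6)^4 = -7776
  -8*(6)^3 = -1728
  7*(6)^2 = 252
  -6*(6)^1 = -36
  constant: 5
Sum: -7776 - 1728 + 252 - 36 + 5 = -9283


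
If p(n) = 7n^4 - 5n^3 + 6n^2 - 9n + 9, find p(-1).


Using direct substitution:
  7 * (-1)^4 = 7
  -5 * (-1)^3 = 5
  6 * (-1)^2 = 6
  -9 * (-1)^1 = 9
  constant: 9
Sum = 7 + 5 + 6 + 9 + 9 = 36


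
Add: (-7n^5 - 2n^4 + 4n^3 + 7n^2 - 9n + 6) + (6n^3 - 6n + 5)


Align terms by degree and add:
  -7n^5 - 2n^4 + 4n^3 + 7n^2 - 9n + 6
+ 6n^3 - 6n + 5
= -7n^5 - 2n^4 + 10n^3 + 7n^2 - 15n + 11


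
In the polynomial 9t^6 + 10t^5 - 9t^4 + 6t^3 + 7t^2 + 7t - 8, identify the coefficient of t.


Read off the coefficient of t: 7


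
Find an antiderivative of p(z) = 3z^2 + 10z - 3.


Reverse power rule on each term:
  ∫ 3z^2 dz = z^3
  ∫ 10z dz = 5z^2
  ∫ -3 dz = -3z
F(z) = z^3 + 5z^2 - 3z + C


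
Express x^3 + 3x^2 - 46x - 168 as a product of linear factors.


Try integer roots (divisors of -168). x=-4: p(-4)=0.
Divide out (x + 4): quotient is x^2 - x - 42.
Factor the quadratic: (x - 7)(x + 6)
Result: (x + 4)(x - 7)(x + 6)


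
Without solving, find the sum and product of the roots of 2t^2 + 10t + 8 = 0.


For at^2+bt+c=0: sum = -b/a, product = c/a.
a=2, b=10, c=8
Sum = -(10)/2 = -5
Product = (8)/2 = 4


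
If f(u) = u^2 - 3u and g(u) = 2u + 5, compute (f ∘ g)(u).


Substitute g(u) into f:
f(g(u)) = 1*(2u + 5)^2 + (-3)*(2u + 5)
(2u + 5)^2 = 4u^2 + 20u + 25
Expand and combine: 4u^2 + 14u + 10


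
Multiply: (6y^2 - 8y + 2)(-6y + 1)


Distribute each term of the first polynomial:
  (6y^2)(-6y + 1) = -36y^3 + 6y^2
  (-8y)(-6y + 1) = 48y^2 - 8y
  (2)(-6y + 1) = -12y + 2
Sum: -36y^3 + 54y^2 - 20y + 2


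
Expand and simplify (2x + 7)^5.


Expand (2x + 7)^5 by repeated multiplication:
  (2x + 7)^2 = 4x^2 + 28x + 49
  (2x + 7)^3 = 8x^3 + 84x^2 + 294x + 343
  (2x + 7)^4 = 16x^4 + 224x^3 + 1176x^2 + 2744x + 2401
= 32x^5 + 560x^4 + 3920x^3 + 13720x^2 + 24010x + 16807


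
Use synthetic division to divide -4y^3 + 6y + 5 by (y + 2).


Synthetic division with c = -2. Coefficients: -4, 0, 6, 5
Bring down -4.
  -4 * -2 = 8; 8 + 0 = 8
  8 * -2 = -16; -16 + 6 = -10
  -10 * -2 = 20; 20 + 5 = 25
Quotient: -4y^2 + 8y - 10, Remainder: 25


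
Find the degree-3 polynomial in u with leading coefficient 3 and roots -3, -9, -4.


p(u) = 3(u + 3)(u + 9)(u + 4)
Expand: 3u^3 + 48u^2 + 225u + 324


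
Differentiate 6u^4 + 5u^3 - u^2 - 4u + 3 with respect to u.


Apply the power rule term by term:
  d/du(6u^4) = 24u^3
  d/du(5u^3) = 15u^2
  d/du(-u^2) = -2u
  d/du(-4u) = -4
  d/du(3) = 0
p'(u) = 24u^3 + 15u^2 - 2u - 4


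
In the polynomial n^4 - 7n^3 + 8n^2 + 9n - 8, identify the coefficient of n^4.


Read off the coefficient of n^4: 1


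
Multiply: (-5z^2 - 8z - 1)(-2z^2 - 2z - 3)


Distribute each term of the first polynomial:
  (-5z^2)(-2z^2 - 2z - 3) = 10z^4 + 10z^3 + 15z^2
  (-8z)(-2z^2 - 2z - 3) = 16z^3 + 16z^2 + 24z
  (-1)(-2z^2 - 2z - 3) = 2z^2 + 2z + 3
Sum: 10z^4 + 26z^3 + 33z^2 + 26z + 3


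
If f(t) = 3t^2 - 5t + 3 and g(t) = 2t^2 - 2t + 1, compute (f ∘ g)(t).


Substitute g(t) into f:
f(g(t)) = 3*(2t^2 - 2t + 1)^2 + (-5)*(2t^2 - 2t + 1) + 3
(2t^2 - 2t + 1)^2 = 4t^4 - 8t^3 + 8t^2 - 4t + 1
Expand and combine: 12t^4 - 24t^3 + 14t^2 - 2t + 1


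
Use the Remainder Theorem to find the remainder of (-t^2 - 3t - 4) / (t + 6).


By the Remainder Theorem, the remainder equals p(-6):
  -1*(-6)^2 = -36
  -3*(-6)^1 = 18
  constant: -4
Sum: -36 + 18 - 4 = -22


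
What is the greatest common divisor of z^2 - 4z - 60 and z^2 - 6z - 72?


Factor each:
  z^2 - 4z - 60 = (z + 6)(z - 10)
  z^2 - 6z - 72 = (z + 6)(z - 12)
Common monic factor: z + 6


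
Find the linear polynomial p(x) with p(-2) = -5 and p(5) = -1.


p(x) = mx + b. Using p(-2)=-5, p(5)=-1:
m = (-5 + 1)/(-2 - 5) = -4/-7 = 4/7
b = -5 - m*(-2) = -5 + 8/7 = -27/7
p(x) = (4/7)x - (27/7)


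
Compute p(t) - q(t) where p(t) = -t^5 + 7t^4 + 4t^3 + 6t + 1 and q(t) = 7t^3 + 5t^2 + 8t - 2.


Distribute the minus sign:
  (-t^5 + 7t^4 + 4t^3 + 6t + 1)
- (7t^3 + 5t^2 + 8t - 2)
Negate second polynomial: -7t^3 - 5t^2 - 8t + 2
Add: -t^5 + 7t^4 - 3t^3 - 5t^2 - 2t + 3


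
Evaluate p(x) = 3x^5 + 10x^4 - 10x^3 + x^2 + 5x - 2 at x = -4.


Using direct substitution:
  3 * (-4)^5 = -3072
  10 * (-4)^4 = 2560
  -10 * (-4)^3 = 640
  1 * (-4)^2 = 16
  5 * (-4)^1 = -20
  constant: -2
Sum = -3072 + 2560 + 640 + 16 - 20 - 2 = 122


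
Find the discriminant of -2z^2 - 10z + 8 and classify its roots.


D = b^2 - 4ac = (-10)^2 - 4(-2)(8) = 100 + 64 = 164
Since D > 0: two distinct irrational roots


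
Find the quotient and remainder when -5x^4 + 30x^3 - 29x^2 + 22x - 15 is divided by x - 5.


(-5x^4 + 30x^3 - 29x^2 + 22x - 15) / (x - 5)
Step 1: -5x^3 * (x - 5) = -5x^4 + 25x^3; subtract.
Step 2: 5x^2 * (x - 5) = 5x^3 - 25x^2; subtract.
Step 3: -4x * (x - 5) = -4x^2 + 20x; subtract.
Step 4: 2 * (x - 5) = 2x - 10; subtract.
Quotient: -5x^3 + 5x^2 - 4x + 2, Remainder: -5


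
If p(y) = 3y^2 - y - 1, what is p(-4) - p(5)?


p(-4) = 51
p(5) = 69
p(-4) - p(5) = 51 - 69 = -18


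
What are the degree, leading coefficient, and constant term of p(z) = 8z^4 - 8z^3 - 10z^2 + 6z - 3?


Highest power of z is 4, with coefficient 8. Constant term is -3.
Degree = 4, leading coefficient = 8, constant term = -3


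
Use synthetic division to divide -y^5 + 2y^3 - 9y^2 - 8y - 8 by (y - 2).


Synthetic division with c = 2. Coefficients: -1, 0, 2, -9, -8, -8
Bring down -1.
  -1 * 2 = -2; -2 + 0 = -2
  -2 * 2 = -4; -4 + 2 = -2
  -2 * 2 = -4; -4 - 9 = -13
  -13 * 2 = -26; -26 - 8 = -34
  -34 * 2 = -68; -68 - 8 = -76
Quotient: -y^4 - 2y^3 - 2y^2 - 13y - 34, Remainder: -76


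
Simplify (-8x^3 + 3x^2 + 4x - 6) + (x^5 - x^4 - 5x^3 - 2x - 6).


Align terms by degree and add:
  -8x^3 + 3x^2 + 4x - 6
+ x^5 - x^4 - 5x^3 - 2x - 6
= x^5 - x^4 - 13x^3 + 3x^2 + 2x - 12


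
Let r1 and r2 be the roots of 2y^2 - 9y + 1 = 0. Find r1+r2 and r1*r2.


For ay^2+by+c=0: sum = -b/a, product = c/a.
a=2, b=-9, c=1
Sum = -(-9)/2 = 9/2
Product = (1)/2 = 1/2


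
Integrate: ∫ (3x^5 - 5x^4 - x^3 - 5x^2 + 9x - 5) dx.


Reverse power rule on each term:
  ∫ 3x^5 dx = (1/2)x^6
  ∫ -5x^4 dx = -x^5
  ∫ -x^3 dx = -(1/4)x^4
  ∫ -5x^2 dx = -(5/3)x^3
  ∫ 9x dx = (9/2)x^2
  ∫ -5 dx = -5x
F(x) = (1/2)x^6 - x^5 - (1/4)x^4 - (5/3)x^3 + (9/2)x^2 - 5x + C


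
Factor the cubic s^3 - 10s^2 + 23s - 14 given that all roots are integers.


Try integer roots (divisors of -14). s=7: p(7)=0.
Divide out (s - 7): quotient is s^2 - 3s + 2.
Factor the quadratic: (s - 2)(s - 1)
Result: (s - 7)(s - 2)(s - 1)


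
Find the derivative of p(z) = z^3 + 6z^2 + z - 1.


Apply the power rule term by term:
  d/dz(z^3) = 3z^2
  d/dz(6z^2) = 12z
  d/dz(z) = 1
  d/dz(-1) = 0
p'(z) = 3z^2 + 12z + 1


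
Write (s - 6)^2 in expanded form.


Expand (s - 6)^2 by repeated multiplication:
= s^2 - 12s + 36


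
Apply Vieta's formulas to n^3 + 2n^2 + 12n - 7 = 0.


Monic cubic n^3+bn^2+cn+d=0: sum=-b, pairwise sum=c, product=-d.
b=2, c=12, d=-7
r1+r2+r3 = -2
r1r2+r1r3+r2r3 = 12
r1r2r3 = 7


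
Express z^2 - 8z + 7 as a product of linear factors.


Roots satisfy r1 + r2 = -b/a = 8 and r1*r2 = c/a = 7.
So r1 = 7, r2 = 1.
z^2 - 8z + 7 = (z - r1)(z - r2) = (z - 7)(z - 1)


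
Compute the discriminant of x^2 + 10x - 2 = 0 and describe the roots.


D = b^2 - 4ac = (10)^2 - 4(1)(-2) = 100 + 8 = 108
Since D > 0: two distinct irrational roots


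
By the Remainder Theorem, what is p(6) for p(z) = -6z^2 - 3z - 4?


By the Remainder Theorem, the remainder equals p(6):
  -6*(6)^2 = -216
  -3*(6)^1 = -18
  constant: -4
Sum: -216 - 18 - 4 = -238


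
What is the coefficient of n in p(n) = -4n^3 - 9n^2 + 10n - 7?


Read off the coefficient of n: 10


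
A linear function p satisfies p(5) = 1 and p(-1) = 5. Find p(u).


p(u) = mu + b. Using p(5)=1, p(-1)=5:
m = (1 - 5)/(5 + 1) = -4/6 = -2/3
b = 1 - m*(5) = 1 + 10/3 = 13/3
p(u) = -(2/3)u + (13/3)


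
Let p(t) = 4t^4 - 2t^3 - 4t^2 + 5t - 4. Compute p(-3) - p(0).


p(-3) = 323
p(0) = -4
p(-3) - p(0) = 323 + 4 = 327


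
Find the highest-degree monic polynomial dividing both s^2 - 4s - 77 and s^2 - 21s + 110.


Factor each:
  s^2 - 4s - 77 = (s - 11)(s + 7)
  s^2 - 21s + 110 = (s - 11)(s - 10)
Common monic factor: s - 11


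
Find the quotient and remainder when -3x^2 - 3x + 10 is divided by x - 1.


(-3x^2 - 3x + 10) / (x - 1)
Step 1: -3x * (x - 1) = -3x^2 + 3x; subtract.
Step 2: -6 * (x - 1) = -6x + 6; subtract.
Quotient: -3x - 6, Remainder: 4


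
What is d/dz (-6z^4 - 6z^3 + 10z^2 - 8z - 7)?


Apply the power rule term by term:
  d/dz(-6z^4) = -24z^3
  d/dz(-6z^3) = -18z^2
  d/dz(10z^2) = 20z
  d/dz(-8z) = -8
  d/dz(-7) = 0
p'(z) = -24z^3 - 18z^2 + 20z - 8


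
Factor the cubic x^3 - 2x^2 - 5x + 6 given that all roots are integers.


Try integer roots (divisors of 6). x=3: p(3)=0.
Divide out (x - 3): quotient is x^2 + x - 2.
Factor the quadratic: (x - 1)(x + 2)
Result: (x - 3)(x - 1)(x + 2)


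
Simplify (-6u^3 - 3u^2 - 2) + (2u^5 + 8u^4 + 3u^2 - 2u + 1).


Align terms by degree and add:
  -6u^3 - 3u^2 - 2
+ 2u^5 + 8u^4 + 3u^2 - 2u + 1
= 2u^5 + 8u^4 - 6u^3 - 2u - 1


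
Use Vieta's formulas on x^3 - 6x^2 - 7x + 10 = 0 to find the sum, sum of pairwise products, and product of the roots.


Monic cubic x^3+bx^2+cx+d=0: sum=-b, pairwise sum=c, product=-d.
b=-6, c=-7, d=10
r1+r2+r3 = 6
r1r2+r1r3+r2r3 = -7
r1r2r3 = -10


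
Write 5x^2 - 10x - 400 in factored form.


Roots satisfy r1 + r2 = -b/a = 2 and r1*r2 = c/a = -80.
So r1 = -8, r2 = 10.
5x^2 - 10x - 400 = 5(x - r1)(x - r2) = 5(x + 8)(x - 10)


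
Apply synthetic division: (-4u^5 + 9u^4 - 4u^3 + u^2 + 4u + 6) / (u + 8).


Synthetic division with c = -8. Coefficients: -4, 9, -4, 1, 4, 6
Bring down -4.
  -4 * -8 = 32; 32 + 9 = 41
  41 * -8 = -328; -328 - 4 = -332
  -332 * -8 = 2656; 2656 + 1 = 2657
  2657 * -8 = -21256; -21256 + 4 = -21252
  -21252 * -8 = 170016; 170016 + 6 = 170022
Quotient: -4u^4 + 41u^3 - 332u^2 + 2657u - 21252, Remainder: 170022


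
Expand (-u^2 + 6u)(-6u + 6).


Distribute each term of the first polynomial:
  (-u^2)(-6u + 6) = 6u^3 - 6u^2
  (6u)(-6u + 6) = -36u^2 + 36u
Sum: 6u^3 - 42u^2 + 36u


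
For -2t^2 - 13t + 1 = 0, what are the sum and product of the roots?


For at^2+bt+c=0: sum = -b/a, product = c/a.
a=-2, b=-13, c=1
Sum = -(-13)/-2 = -13/2
Product = (1)/-2 = -1/2


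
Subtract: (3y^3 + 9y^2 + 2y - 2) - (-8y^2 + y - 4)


Distribute the minus sign:
  (3y^3 + 9y^2 + 2y - 2)
- (-8y^2 + y - 4)
Negate second polynomial: 8y^2 - y + 4
Add: 3y^3 + 17y^2 + y + 2


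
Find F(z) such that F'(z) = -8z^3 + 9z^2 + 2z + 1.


Reverse power rule on each term:
  ∫ -8z^3 dz = -2z^4
  ∫ 9z^2 dz = 3z^3
  ∫ 2z dz = z^2
  ∫ 1 dz = z
F(z) = -2z^4 + 3z^3 + z^2 + z + C


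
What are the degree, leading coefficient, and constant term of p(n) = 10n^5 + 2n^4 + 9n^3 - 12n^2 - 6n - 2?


Highest power of n is 5, with coefficient 10. Constant term is -2.
Degree = 5, leading coefficient = 10, constant term = -2


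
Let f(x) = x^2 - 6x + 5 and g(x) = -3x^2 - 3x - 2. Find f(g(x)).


Substitute g(x) into f:
f(g(x)) = 1*(-3x^2 - 3x - 2)^2 + (-6)*(-3x^2 - 3x - 2) + 5
(-3x^2 - 3x - 2)^2 = 9x^4 + 18x^3 + 21x^2 + 12x + 4
Expand and combine: 9x^4 + 18x^3 + 39x^2 + 30x + 21


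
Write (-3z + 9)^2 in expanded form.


Expand (-3z + 9)^2 by repeated multiplication:
= 9z^2 - 54z + 81


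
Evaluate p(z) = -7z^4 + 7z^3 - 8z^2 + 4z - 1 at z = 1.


Using direct substitution:
  -7 * (1)^4 = -7
  7 * (1)^3 = 7
  -8 * (1)^2 = -8
  4 * (1)^1 = 4
  constant: -1
Sum = -7 + 7 - 8 + 4 - 1 = -5


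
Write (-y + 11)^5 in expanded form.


Expand (-y + 11)^5 by repeated multiplication:
  (-y + 11)^2 = y^2 - 22y + 121
  (-y + 11)^3 = -y^3 + 33y^2 - 363y + 1331
  (-y + 11)^4 = y^4 - 44y^3 + 726y^2 - 5324y + 14641
= -y^5 + 55y^4 - 1210y^3 + 13310y^2 - 73205y + 161051


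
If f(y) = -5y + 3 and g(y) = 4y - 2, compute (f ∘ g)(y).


Substitute g(y) into f:
f(g(y)) = -5*(4y - 2) + 3
Expand and combine: -20y + 13


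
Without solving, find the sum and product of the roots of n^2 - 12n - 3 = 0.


For an^2+bn+c=0: sum = -b/a, product = c/a.
a=1, b=-12, c=-3
Sum = -(-12)/1 = 12
Product = (-3)/1 = -3


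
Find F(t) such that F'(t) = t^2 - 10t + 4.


Reverse power rule on each term:
  ∫ t^2 dt = (1/3)t^3
  ∫ -10t dt = -5t^2
  ∫ 4 dt = 4t
F(t) = (1/3)t^3 - 5t^2 + 4t + C


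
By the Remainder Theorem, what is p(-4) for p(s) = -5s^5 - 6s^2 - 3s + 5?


By the Remainder Theorem, the remainder equals p(-4):
  -5*(-4)^5 = 5120
  0*(-4)^4 = 0
  0*(-4)^3 = 0
  -6*(-4)^2 = -96
  -3*(-4)^1 = 12
  constant: 5
Sum: 5120 + 0 + 0 - 96 + 12 + 5 = 5041


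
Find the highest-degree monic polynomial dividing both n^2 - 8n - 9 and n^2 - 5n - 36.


Factor each:
  n^2 - 8n - 9 = (n - 9)(n + 1)
  n^2 - 5n - 36 = (n - 9)(n + 4)
Common monic factor: n - 9


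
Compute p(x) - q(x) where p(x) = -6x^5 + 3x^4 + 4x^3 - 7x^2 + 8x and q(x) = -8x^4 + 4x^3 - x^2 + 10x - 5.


Distribute the minus sign:
  (-6x^5 + 3x^4 + 4x^3 - 7x^2 + 8x)
- (-8x^4 + 4x^3 - x^2 + 10x - 5)
Negate second polynomial: 8x^4 - 4x^3 + x^2 - 10x + 5
Add: -6x^5 + 11x^4 - 6x^2 - 2x + 5


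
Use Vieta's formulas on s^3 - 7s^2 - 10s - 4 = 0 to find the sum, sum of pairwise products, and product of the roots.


Monic cubic s^3+bs^2+cs+d=0: sum=-b, pairwise sum=c, product=-d.
b=-7, c=-10, d=-4
r1+r2+r3 = 7
r1r2+r1r3+r2r3 = -10
r1r2r3 = 4


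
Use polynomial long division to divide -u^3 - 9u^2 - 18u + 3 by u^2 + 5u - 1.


(-u^3 - 9u^2 - 18u + 3) / (u^2 + 5u - 1)
Step 1: -u * (u^2 + 5u - 1) = -u^3 - 5u^2 + u; subtract.
Step 2: -4 * (u^2 + 5u - 1) = -4u^2 - 20u + 4; subtract.
Quotient: -u - 4, Remainder: u - 1


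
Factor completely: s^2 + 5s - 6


Roots satisfy r1 + r2 = -b/a = -5 and r1*r2 = c/a = -6.
So r1 = -6, r2 = 1.
s^2 + 5s - 6 = (s - r1)(s - r2) = (s + 6)(s - 1)


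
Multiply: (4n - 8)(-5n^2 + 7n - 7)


Distribute each term of the first polynomial:
  (4n)(-5n^2 + 7n - 7) = -20n^3 + 28n^2 - 28n
  (-8)(-5n^2 + 7n - 7) = 40n^2 - 56n + 56
Sum: -20n^3 + 68n^2 - 84n + 56


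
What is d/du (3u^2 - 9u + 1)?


Apply the power rule term by term:
  d/du(3u^2) = 6u
  d/du(-9u) = -9
  d/du(1) = 0
p'(u) = 6u - 9


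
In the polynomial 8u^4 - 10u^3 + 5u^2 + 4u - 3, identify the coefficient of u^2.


Read off the coefficient of u^2: 5


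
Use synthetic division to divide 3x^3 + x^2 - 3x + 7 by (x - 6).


Synthetic division with c = 6. Coefficients: 3, 1, -3, 7
Bring down 3.
  3 * 6 = 18; 18 + 1 = 19
  19 * 6 = 114; 114 - 3 = 111
  111 * 6 = 666; 666 + 7 = 673
Quotient: 3x^2 + 19x + 111, Remainder: 673


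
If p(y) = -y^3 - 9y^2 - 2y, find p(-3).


Using direct substitution:
  -1 * (-3)^3 = 27
  -9 * (-3)^2 = -81
  -2 * (-3)^1 = 6
  constant: 0
Sum = 27 - 81 + 6 + 0 = -48


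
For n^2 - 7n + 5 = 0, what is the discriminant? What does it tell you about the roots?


D = b^2 - 4ac = (-7)^2 - 4(1)(5) = 49 - 20 = 29
Since D > 0: two distinct irrational roots


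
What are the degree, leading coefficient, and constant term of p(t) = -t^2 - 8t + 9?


Highest power of t is 2, with coefficient -1. Constant term is 9.
Degree = 2, leading coefficient = -1, constant term = 9


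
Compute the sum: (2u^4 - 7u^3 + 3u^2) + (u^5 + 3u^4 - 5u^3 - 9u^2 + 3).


Align terms by degree and add:
  2u^4 - 7u^3 + 3u^2
+ u^5 + 3u^4 - 5u^3 - 9u^2 + 3
= u^5 + 5u^4 - 12u^3 - 6u^2 + 3


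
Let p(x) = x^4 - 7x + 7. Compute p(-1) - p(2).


p(-1) = 15
p(2) = 9
p(-1) - p(2) = 15 - 9 = 6


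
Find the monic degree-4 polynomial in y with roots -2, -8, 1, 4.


p(y) = (y + 2)(y + 8)(y - 1)(y - 4)
Expand: y^4 + 5y^3 - 30y^2 - 40y + 64


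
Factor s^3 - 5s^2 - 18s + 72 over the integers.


Try integer roots (divisors of 72). s=3: p(3)=0.
Divide out (s - 3): quotient is s^2 - 2s - 24.
Factor the quadratic: (s - 6)(s + 4)
Result: (s - 3)(s - 6)(s + 4)


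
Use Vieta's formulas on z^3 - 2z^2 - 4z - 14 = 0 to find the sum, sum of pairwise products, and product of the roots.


Monic cubic z^3+bz^2+cz+d=0: sum=-b, pairwise sum=c, product=-d.
b=-2, c=-4, d=-14
r1+r2+r3 = 2
r1r2+r1r3+r2r3 = -4
r1r2r3 = 14


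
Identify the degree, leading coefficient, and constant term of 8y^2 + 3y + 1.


Highest power of y is 2, with coefficient 8. Constant term is 1.
Degree = 2, leading coefficient = 8, constant term = 1


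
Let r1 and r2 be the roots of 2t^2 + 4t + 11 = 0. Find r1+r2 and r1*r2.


For at^2+bt+c=0: sum = -b/a, product = c/a.
a=2, b=4, c=11
Sum = -(4)/2 = -2
Product = (11)/2 = 11/2


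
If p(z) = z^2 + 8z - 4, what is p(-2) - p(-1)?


p(-2) = -16
p(-1) = -11
p(-2) - p(-1) = -16 + 11 = -5


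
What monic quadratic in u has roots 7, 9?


p(u) = (u - 7)(u - 9)
Expand: u^2 - 16u + 63


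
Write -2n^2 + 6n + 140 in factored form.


Roots satisfy r1 + r2 = -b/a = 3 and r1*r2 = c/a = -70.
So r1 = -7, r2 = 10.
-2n^2 + 6n + 140 = -2(n - r1)(n - r2) = -2(n + 7)(n - 10)


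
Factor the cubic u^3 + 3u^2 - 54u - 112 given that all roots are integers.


Try integer roots (divisors of -112). u=-2: p(-2)=0.
Divide out (u + 2): quotient is u^2 + u - 56.
Factor the quadratic: (u + 8)(u - 7)
Result: (u + 2)(u + 8)(u - 7)


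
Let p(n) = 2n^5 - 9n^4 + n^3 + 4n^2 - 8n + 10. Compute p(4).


Using direct substitution:
  2 * (4)^5 = 2048
  -9 * (4)^4 = -2304
  1 * (4)^3 = 64
  4 * (4)^2 = 64
  -8 * (4)^1 = -32
  constant: 10
Sum = 2048 - 2304 + 64 + 64 - 32 + 10 = -150


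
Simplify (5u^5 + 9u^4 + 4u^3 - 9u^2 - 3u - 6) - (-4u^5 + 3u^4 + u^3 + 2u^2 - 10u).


Distribute the minus sign:
  (5u^5 + 9u^4 + 4u^3 - 9u^2 - 3u - 6)
- (-4u^5 + 3u^4 + u^3 + 2u^2 - 10u)
Negate second polynomial: 4u^5 - 3u^4 - u^3 - 2u^2 + 10u
Add: 9u^5 + 6u^4 + 3u^3 - 11u^2 + 7u - 6


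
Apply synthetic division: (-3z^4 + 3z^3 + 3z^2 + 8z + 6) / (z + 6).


Synthetic division with c = -6. Coefficients: -3, 3, 3, 8, 6
Bring down -3.
  -3 * -6 = 18; 18 + 3 = 21
  21 * -6 = -126; -126 + 3 = -123
  -123 * -6 = 738; 738 + 8 = 746
  746 * -6 = -4476; -4476 + 6 = -4470
Quotient: -3z^3 + 21z^2 - 123z + 746, Remainder: -4470


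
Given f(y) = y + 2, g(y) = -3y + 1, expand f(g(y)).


Substitute g(y) into f:
f(g(y)) = 1*(-3y + 1) + 2
Expand and combine: -3y + 3


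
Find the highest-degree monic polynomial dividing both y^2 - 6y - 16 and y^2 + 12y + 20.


Factor each:
  y^2 - 6y - 16 = (y + 2)(y - 8)
  y^2 + 12y + 20 = (y + 2)(y + 10)
Common monic factor: y + 2


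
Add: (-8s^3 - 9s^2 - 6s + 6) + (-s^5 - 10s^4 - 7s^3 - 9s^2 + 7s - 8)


Align terms by degree and add:
  -8s^3 - 9s^2 - 6s + 6
  -s^5 - 10s^4 - 7s^3 - 9s^2 + 7s - 8
= -s^5 - 10s^4 - 15s^3 - 18s^2 + s - 2


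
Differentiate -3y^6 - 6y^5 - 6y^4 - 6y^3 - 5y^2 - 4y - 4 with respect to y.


Apply the power rule term by term:
  d/dy(-3y^6) = -18y^5
  d/dy(-6y^5) = -30y^4
  d/dy(-6y^4) = -24y^3
  d/dy(-6y^3) = -18y^2
  d/dy(-5y^2) = -10y
  d/dy(-4y) = -4
  d/dy(-4) = 0
p'(y) = -18y^5 - 30y^4 - 24y^3 - 18y^2 - 10y - 4


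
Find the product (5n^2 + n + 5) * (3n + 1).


Distribute each term of the first polynomial:
  (5n^2)(3n + 1) = 15n^3 + 5n^2
  (n)(3n + 1) = 3n^2 + n
  (5)(3n + 1) = 15n + 5
Sum: 15n^3 + 8n^2 + 16n + 5


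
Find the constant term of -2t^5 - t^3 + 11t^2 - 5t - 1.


Read off the constant term: -1


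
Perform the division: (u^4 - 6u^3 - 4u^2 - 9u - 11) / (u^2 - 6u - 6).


(u^4 - 6u^3 - 4u^2 - 9u - 11) / (u^2 - 6u - 6)
Step 1: u^2 * (u^2 - 6u - 6) = u^4 - 6u^3 - 6u^2; subtract.
Step 2: 0 * (u^2 - 6u - 6) = 0; subtract.
Step 3: 2 * (u^2 - 6u - 6) = 2u^2 - 12u - 12; subtract.
Quotient: u^2 + 2, Remainder: 3u + 1


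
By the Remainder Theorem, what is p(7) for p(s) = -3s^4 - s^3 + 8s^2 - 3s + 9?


By the Remainder Theorem, the remainder equals p(7):
  -3*(7)^4 = -7203
  -1*(7)^3 = -343
  8*(7)^2 = 392
  -3*(7)^1 = -21
  constant: 9
Sum: -7203 - 343 + 392 - 21 + 9 = -7166


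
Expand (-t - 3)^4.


Expand (-t - 3)^4 by repeated multiplication:
  (-t - 3)^2 = t^2 + 6t + 9
  (-t - 3)^3 = -t^3 - 9t^2 - 27t - 27
= t^4 + 12t^3 + 54t^2 + 108t + 81


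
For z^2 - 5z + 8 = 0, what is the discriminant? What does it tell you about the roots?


D = b^2 - 4ac = (-5)^2 - 4(1)(8) = 25 - 32 = -7
Since D < 0: two complex conjugate roots (no real roots)


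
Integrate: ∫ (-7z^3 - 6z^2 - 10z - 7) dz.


Reverse power rule on each term:
  ∫ -7z^3 dz = -(7/4)z^4
  ∫ -6z^2 dz = -2z^3
  ∫ -10z dz = -5z^2
  ∫ -7 dz = -7z
F(z) = -(7/4)z^4 - 2z^3 - 5z^2 - 7z + C


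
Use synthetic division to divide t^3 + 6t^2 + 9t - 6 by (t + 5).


Synthetic division with c = -5. Coefficients: 1, 6, 9, -6
Bring down 1.
  1 * -5 = -5; -5 + 6 = 1
  1 * -5 = -5; -5 + 9 = 4
  4 * -5 = -20; -20 - 6 = -26
Quotient: t^2 + t + 4, Remainder: -26


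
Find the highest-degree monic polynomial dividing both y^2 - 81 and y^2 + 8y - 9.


Factor each:
  y^2 - 81 = (y + 9)(y - 9)
  y^2 + 8y - 9 = (y + 9)(y - 1)
Common monic factor: y + 9


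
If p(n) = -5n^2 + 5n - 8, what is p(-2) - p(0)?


p(-2) = -38
p(0) = -8
p(-2) - p(0) = -38 + 8 = -30


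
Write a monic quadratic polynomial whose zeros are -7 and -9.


p(u) = (u + 7)(u + 9)
Expand: u^2 + 16u + 63


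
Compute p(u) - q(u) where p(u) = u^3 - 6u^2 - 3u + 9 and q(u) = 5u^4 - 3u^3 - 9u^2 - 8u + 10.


Distribute the minus sign:
  (u^3 - 6u^2 - 3u + 9)
- (5u^4 - 3u^3 - 9u^2 - 8u + 10)
Negate second polynomial: -5u^4 + 3u^3 + 9u^2 + 8u - 10
Add: -5u^4 + 4u^3 + 3u^2 + 5u - 1


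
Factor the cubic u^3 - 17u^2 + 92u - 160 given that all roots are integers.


Try integer roots (divisors of -160). u=4: p(4)=0.
Divide out (u - 4): quotient is u^2 - 13u + 40.
Factor the quadratic: (u - 5)(u - 8)
Result: (u - 4)(u - 5)(u - 8)


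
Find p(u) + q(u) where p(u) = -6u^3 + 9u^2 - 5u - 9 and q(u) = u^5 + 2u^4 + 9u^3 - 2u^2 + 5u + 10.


Align terms by degree and add:
  -6u^3 + 9u^2 - 5u - 9
+ u^5 + 2u^4 + 9u^3 - 2u^2 + 5u + 10
= u^5 + 2u^4 + 3u^3 + 7u^2 + 1


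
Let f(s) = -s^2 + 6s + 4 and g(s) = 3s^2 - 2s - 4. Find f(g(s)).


Substitute g(s) into f:
f(g(s)) = -1*(3s^2 - 2s - 4)^2 + 6*(3s^2 - 2s - 4) + 4
(3s^2 - 2s - 4)^2 = 9s^4 - 12s^3 - 20s^2 + 16s + 16
Expand and combine: -9s^4 + 12s^3 + 38s^2 - 28s - 36


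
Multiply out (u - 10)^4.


Expand (u - 10)^4 by repeated multiplication:
  (u - 10)^2 = u^2 - 20u + 100
  (u - 10)^3 = u^3 - 30u^2 + 300u - 1000
= u^4 - 40u^3 + 600u^2 - 4000u + 10000


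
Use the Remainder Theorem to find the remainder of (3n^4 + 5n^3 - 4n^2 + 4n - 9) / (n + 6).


By the Remainder Theorem, the remainder equals p(-6):
  3*(-6)^4 = 3888
  5*(-6)^3 = -1080
  -4*(-6)^2 = -144
  4*(-6)^1 = -24
  constant: -9
Sum: 3888 - 1080 - 144 - 24 - 9 = 2631


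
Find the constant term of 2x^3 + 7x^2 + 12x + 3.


Read off the constant term: 3


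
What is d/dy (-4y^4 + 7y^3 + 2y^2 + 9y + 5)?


Apply the power rule term by term:
  d/dy(-4y^4) = -16y^3
  d/dy(7y^3) = 21y^2
  d/dy(2y^2) = 4y
  d/dy(9y) = 9
  d/dy(5) = 0
p'(y) = -16y^3 + 21y^2 + 4y + 9


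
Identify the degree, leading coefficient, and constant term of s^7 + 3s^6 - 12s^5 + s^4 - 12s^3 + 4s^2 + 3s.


Highest power of s is 7, with coefficient 1. Constant term is 0.
Degree = 7, leading coefficient = 1, constant term = 0


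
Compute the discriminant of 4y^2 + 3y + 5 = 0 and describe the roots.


D = b^2 - 4ac = (3)^2 - 4(4)(5) = 9 - 80 = -71
Since D < 0: two complex conjugate roots (no real roots)


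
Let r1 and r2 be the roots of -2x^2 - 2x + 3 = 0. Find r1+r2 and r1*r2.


For ax^2+bx+c=0: sum = -b/a, product = c/a.
a=-2, b=-2, c=3
Sum = -(-2)/-2 = -1
Product = (3)/-2 = -3/2


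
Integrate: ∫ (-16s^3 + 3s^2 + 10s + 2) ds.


Reverse power rule on each term:
  ∫ -16s^3 ds = -4s^4
  ∫ 3s^2 ds = s^3
  ∫ 10s ds = 5s^2
  ∫ 2 ds = 2s
F(s) = -4s^4 + s^3 + 5s^2 + 2s + C


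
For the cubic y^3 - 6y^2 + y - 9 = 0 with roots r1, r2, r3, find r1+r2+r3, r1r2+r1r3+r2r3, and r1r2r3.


Monic cubic y^3+by^2+cy+d=0: sum=-b, pairwise sum=c, product=-d.
b=-6, c=1, d=-9
r1+r2+r3 = 6
r1r2+r1r3+r2r3 = 1
r1r2r3 = 9


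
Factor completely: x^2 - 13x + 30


Roots satisfy r1 + r2 = -b/a = 13 and r1*r2 = c/a = 30.
So r1 = 3, r2 = 10.
x^2 - 13x + 30 = (x - r1)(x - r2) = (x - 3)(x - 10)


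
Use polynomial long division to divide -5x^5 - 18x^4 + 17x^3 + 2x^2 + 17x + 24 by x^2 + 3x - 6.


(-5x^5 - 18x^4 + 17x^3 + 2x^2 + 17x + 24) / (x^2 + 3x - 6)
Step 1: -5x^3 * (x^2 + 3x - 6) = -5x^5 - 15x^4 + 30x^3; subtract.
Step 2: -3x^2 * (x^2 + 3x - 6) = -3x^4 - 9x^3 + 18x^2; subtract.
Step 3: -4x * (x^2 + 3x - 6) = -4x^3 - 12x^2 + 24x; subtract.
Step 4: -4 * (x^2 + 3x - 6) = -4x^2 - 12x + 24; subtract.
Quotient: -5x^3 - 3x^2 - 4x - 4, Remainder: 5x
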